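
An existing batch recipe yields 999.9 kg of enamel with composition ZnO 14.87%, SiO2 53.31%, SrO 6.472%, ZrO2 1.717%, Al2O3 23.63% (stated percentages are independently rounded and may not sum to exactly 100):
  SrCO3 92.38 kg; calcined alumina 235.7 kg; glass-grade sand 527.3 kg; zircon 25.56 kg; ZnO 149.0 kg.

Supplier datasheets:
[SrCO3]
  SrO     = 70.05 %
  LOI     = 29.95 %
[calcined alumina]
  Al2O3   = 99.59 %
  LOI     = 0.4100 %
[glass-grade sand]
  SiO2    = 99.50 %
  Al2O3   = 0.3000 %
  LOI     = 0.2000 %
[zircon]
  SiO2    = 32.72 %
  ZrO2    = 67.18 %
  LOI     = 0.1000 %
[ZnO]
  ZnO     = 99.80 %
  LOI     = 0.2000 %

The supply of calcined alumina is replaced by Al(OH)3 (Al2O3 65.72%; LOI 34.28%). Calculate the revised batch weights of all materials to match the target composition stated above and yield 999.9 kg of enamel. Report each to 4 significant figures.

Working values are displayed with 4-significant-digit rounding in the working; full float precision is maintained at every stage — every reported value carries a single rounding; derived quantities (LOI, totals, net glass mass, yield, five oxide percentages) are computed from the batch weights for 999.9 kg of glass at exact precision, exactly as printed in either problem or answer.
Per-oxide target masses for 999.9 kg enamel:
  ZnO: 14.87% × 999.9 = 148.7 kg
  SiO2: 53.31% × 999.9 = 533.0 kg
  SrO: 6.472% × 999.9 = 64.71 kg
  ZrO2: 1.717% × 999.9 = 17.17 kg
  Al2O3: 23.63% × 999.9 = 236.3 kg
Verifying the oxide balance given the weights on record, on the stated basis (sum by sum, the targets are met modulo rounding of the values):
  ZnO: 149.0·0.9980 = 148.7 kg (target 148.7 kg)
  SiO2: 527.3·0.9950 + 25.56·0.3272 = 533.0 kg (target 533.0 kg)
  SrO: 92.38·0.7005 = 64.71 kg (target 64.71 kg)
  ZrO2: 25.56·0.6718 = 17.17 kg (target 17.17 kg)
  Al2O3: 357.1·0.6572 + 527.3·0.003000 = 236.3 kg (target 236.3 kg)
The glass-mass cross-check: batch total minus LOI = 999.9 kg (oxide target masses add up to 999.9 kg; basis as stated: 999.9 kg — differing by rounding only).
Adding the batch up: Σ batch = 1151 kg; the LOI term Σ batch·LOI equals 151.5 kg; yield = glass ÷ total batch = 86.84%.

Revised batch per 999.9 kg enamel:
  SrCO3: 92.38 kg
  Al(OH)3: 357.1 kg
  glass-grade sand: 527.3 kg
  zircon: 25.56 kg
  ZnO: 149.0 kg
Total batch = 1151 kg; LOI loss = 151.5 kg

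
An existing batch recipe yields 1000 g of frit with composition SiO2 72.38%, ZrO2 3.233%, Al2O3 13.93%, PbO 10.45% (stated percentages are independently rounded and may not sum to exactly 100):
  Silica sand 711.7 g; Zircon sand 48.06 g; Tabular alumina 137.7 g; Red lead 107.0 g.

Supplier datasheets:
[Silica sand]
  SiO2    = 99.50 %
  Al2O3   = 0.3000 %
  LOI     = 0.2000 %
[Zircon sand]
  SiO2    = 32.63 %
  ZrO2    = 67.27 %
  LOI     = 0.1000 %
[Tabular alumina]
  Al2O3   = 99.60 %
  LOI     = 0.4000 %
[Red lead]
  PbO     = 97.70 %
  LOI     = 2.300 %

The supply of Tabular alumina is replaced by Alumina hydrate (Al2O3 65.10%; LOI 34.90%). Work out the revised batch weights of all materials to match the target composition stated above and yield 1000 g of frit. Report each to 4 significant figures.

In-progress results are displayed rounded to 4 significant digits between the steps. The working math runs at full float precision at each step — each reported number is rounded only once; the derived quantities, which include LOI, yield, four oxide percentages, the totals, glass mass, are recomputed in full precision, as they appear in the problem or answer text, starting from the weights per 1000 g of glass.
Oxide-by-oxide targets in 1000 g frit:
  SiO2: 72.38% × 1000 = 723.8 g
  ZrO2: 3.233% × 1000 = 32.33 g
  Al2O3: 13.93% × 1000 = 139.3 g
  PbO: 10.45% × 1000 = 104.5 g
Mass-balance tally per oxide from the weights as reported, versus the basis set out (sums match the target masses net of answer rounding effects):
  SiO2: 711.7·0.9950 + 48.06·0.3263 = 723.8 g (target 723.8 g)
  ZrO2: 48.06·0.6727 = 32.33 g (target 32.33 g)
  Al2O3: 711.7·0.003000 + 210.7·0.6510 = 139.3 g (target 139.3 g)
  PbO: 107.0·0.9770 = 104.5 g (target 104.5 g)
Glass-mass bookkeeping: batch total minus LOI = 1000 g (oxide target masses add up to 999.9 g; basis as stated: 1000 g — rounding explains the deltas).
Whole-batch sum: Σ batch = 1077 g; LOI loss = Σ batch·LOI = 77.47 g; yield = glass ÷ total batch = 92.81%.

Revised batch per 1000 g frit:
  Silica sand: 711.7 g
  Zircon sand: 48.06 g
  Alumina hydrate: 210.7 g
  Red lead: 107.0 g
Total batch = 1077 g; LOI loss = 77.47 g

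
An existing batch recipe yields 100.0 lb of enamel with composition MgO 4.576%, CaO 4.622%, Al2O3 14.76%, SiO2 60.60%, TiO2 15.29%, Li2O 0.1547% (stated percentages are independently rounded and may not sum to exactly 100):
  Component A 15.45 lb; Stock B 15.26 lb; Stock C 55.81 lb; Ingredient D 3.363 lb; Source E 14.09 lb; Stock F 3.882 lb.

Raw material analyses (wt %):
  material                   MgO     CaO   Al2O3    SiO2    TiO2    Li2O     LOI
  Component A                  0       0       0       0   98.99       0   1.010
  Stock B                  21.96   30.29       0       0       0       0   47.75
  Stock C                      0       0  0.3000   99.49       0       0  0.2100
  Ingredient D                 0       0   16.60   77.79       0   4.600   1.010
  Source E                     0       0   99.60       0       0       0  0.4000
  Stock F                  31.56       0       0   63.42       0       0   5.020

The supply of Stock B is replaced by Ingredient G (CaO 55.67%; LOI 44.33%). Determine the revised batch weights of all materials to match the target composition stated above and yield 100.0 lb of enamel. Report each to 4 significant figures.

In-progress results appear rounded off to 4 significant digits in the working. Each numeric step maintains full float precision at each step; each reported number takes exactly one rounding — the derived quantities, which include the yield, ignition loss, totals, six oxide percentages, glass mass, are recomputed in full float precision, as written in the question or the answer, starting from the weights at 100.0 lb of glass.
The oxide mass targets at 100.0 lb enamel:
  MgO: 4.576% × 100.0 = 4.576 lb
  CaO: 4.622% × 100.0 = 4.622 lb
  Al2O3: 14.76% × 100.0 = 14.76 lb
  SiO2: 60.60% × 100.0 = 60.60 lb
  TiO2: 15.29% × 100.0 = 15.29 lb
  Li2O: 0.1547% × 100.0 = 0.1547 lb
Sums-versus-targets review using the reported weights, for the quoted basis mass (summed amounts equal target values inside rounding margins):
  MgO: 14.50·0.3156 = 4.576 lb (target 4.576 lb)
  CaO: 8.302·0.5567 = 4.622 lb (target 4.622 lb)
  Al2O3: 49.04·0.003000 + 3.363·0.1660 + 14.11·0.9960 = 14.76 lb (target 14.76 lb)
  SiO2: 49.04·0.9949 + 3.363·0.7779 + 14.50·0.6342 = 60.60 lb (target 60.60 lb)
  TiO2: 15.45·0.9899 = 15.29 lb (target 15.29 lb)
  Li2O: 3.363·0.04600 = 0.1547 lb (target 0.1547 lb)
Glass-mass sanity pass: total charge less LOI = 100.0 lb (the targets, summed, come to 100.0 lb; versus the stated basis of 100.0 lb — differing by rounding only).
Whole-batch sum: Σ batch = 104.8 lb; ignition loss, Σ(batch × LOI) = 4.758 lb; glass ÷ batch gives a yield of 95.46%.

Revised batch per 100.0 lb enamel:
  Component A: 15.45 lb
  Ingredient G: 8.302 lb
  Stock C: 49.04 lb
  Ingredient D: 3.363 lb
  Source E: 14.11 lb
  Stock F: 14.50 lb
Total batch = 104.8 lb; LOI loss = 4.758 lb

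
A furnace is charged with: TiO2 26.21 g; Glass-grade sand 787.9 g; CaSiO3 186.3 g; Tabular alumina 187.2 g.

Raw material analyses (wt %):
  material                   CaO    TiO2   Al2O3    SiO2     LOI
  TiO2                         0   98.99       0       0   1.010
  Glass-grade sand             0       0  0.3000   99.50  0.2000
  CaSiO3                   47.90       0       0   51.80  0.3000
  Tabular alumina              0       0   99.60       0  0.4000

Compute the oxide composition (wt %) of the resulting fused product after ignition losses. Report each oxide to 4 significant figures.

Intermediates are printed (rounded to four significant digits) within the worked lines — every computation runs at full precision through every step; a single rounding yields every reported value; derived quantities are carried in exact precision (the four compositions, yield, the totals, ignition loss, glass mass) starting from the weights per 1184 g of glass as set out in the problem or answer text.
Delivered oxide masses:
  CaO: 186.3·0.4790 = 89.24 g
  TiO2: 26.21·0.9899 = 25.95 g
  Al2O3: 787.9·0.003000 + 187.2·0.9960 = 188.8 g
  SiO2: 787.9·0.9950 + 186.3·0.5180 = 880.5 g
LOI: 26.21·0.01010 + 787.9·0.002000 + 186.3·0.003000 + 187.2·0.004000 = 3.148 g
The glass mass, total less LOI, = 1188 − 3.148 = 1184 g (= Σ oxide masses)
percent by weight: oxide/glass ×100

Glass mass = 1184 g (batch 1188 − LOI 3.148).
Composition: CaO 7.534%, TiO2 2.190%, Al2O3 15.94%, SiO2 74.33%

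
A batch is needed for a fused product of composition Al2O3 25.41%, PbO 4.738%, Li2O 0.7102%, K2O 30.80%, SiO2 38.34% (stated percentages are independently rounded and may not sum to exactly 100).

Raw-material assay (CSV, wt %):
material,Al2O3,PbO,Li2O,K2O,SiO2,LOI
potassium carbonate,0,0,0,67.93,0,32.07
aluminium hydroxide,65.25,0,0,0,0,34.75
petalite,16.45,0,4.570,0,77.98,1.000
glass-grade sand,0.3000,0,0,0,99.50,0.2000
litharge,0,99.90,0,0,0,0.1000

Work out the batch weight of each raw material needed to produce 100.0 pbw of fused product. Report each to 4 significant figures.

Intermediates are printed with 4-significant-figure rounding across the worked steps. The working math keeps full float precision in every operation; each reported figure takes just one rounding — the derived quantities, which include five oxide percentages, glass mass, the totals, the yield, ignition loss, are re-derived at exact precision, exactly as shown in the problem or answer text, from the batch weights at 100.0 pbw of glass.
Oxide-by-oxide targets in 100.0 pbw fused product:
  Al2O3: 25.41% × 100.0 = 25.41 pbw
  PbO: 4.738% × 100.0 = 4.738 pbw
  Li2O: 0.7102% × 100.0 = 0.7102 pbw
  K2O: 30.80% × 100.0 = 30.80 pbw
  SiO2: 38.34% × 100.0 = 38.34 pbw
Checking each oxide sum with the batch weights as given, per the basis as stated (each sum matches its target mass within answer rounding):
  Al2O3: 34.90·0.6525 + 15.54·0.1645 + 26.35·0.003000 = 25.41 pbw (target 25.41 pbw)
  PbO: 4.743·0.9990 = 4.738 pbw (target 4.738 pbw)
  Li2O: 15.54·0.04570 = 0.7102 pbw (target 0.7102 pbw)
  K2O: 45.34·0.6793 = 30.80 pbw (target 30.80 pbw)
  SiO2: 15.54·0.7798 + 26.35·0.9950 = 38.34 pbw (target 38.34 pbw)
Glass-mass bookkeeping: the batch minus its LOI: 99.99 pbw (oxide target masses add up to 100.0 pbw; the stated basis being 100.0 pbw — a pure rounding effect).
Batch total: Σ batch = 126.9 pbw; LOI removed, Σ of batch·LOI: 26.88 pbw; yield: glass divided by total = 78.81%.

Batch per 100.0 pbw fused product:
  potassium carbonate: 45.34 pbw
  aluminium hydroxide: 34.90 pbw
  petalite: 15.54 pbw
  glass-grade sand: 26.35 pbw
  litharge: 4.743 pbw
Total batch = 126.9 pbw; LOI loss = 26.88 pbw; yield = 78.81%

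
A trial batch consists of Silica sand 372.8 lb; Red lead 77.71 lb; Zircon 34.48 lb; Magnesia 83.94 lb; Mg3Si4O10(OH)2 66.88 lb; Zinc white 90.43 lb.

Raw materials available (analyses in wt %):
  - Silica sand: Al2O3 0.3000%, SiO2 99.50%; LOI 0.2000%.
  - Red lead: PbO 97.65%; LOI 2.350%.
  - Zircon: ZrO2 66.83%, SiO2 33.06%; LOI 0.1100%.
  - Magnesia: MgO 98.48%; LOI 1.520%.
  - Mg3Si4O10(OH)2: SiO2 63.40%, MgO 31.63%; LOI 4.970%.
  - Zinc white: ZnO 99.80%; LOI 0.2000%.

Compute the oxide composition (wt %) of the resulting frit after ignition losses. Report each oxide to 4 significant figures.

Glass mass = 718.8 lb (batch 726.2 − LOI 7.390).
Composition: ZrO2 3.206%, PbO 10.56%, Al2O3 0.1556%, SiO2 59.09%, ZnO 12.55%, MgO 14.44%

Each numeric step runs at exact precision through every step. Rounding to 4 significant digits governs every intermediate as displayed. Every reported result carries a single rounding — the derived quantities, including glass mass, ignition loss, six oxide percentages, the yield, the totals, are recomputed from the weighed amounts per 718.8 lb of glass at full precision, precisely as stated by the problem or answer text.
What the batch supplies per oxide:
  ZrO2: 34.48·0.6683 = 23.04 lb
  PbO: 77.71·0.9765 = 75.88 lb
  Al2O3: 372.8·0.003000 = 1.118 lb
  SiO2: 372.8·0.9950 + 34.48·0.3306 + 66.88·0.6340 = 424.7 lb
  ZnO: 90.43·0.9980 = 90.25 lb
  MgO: 83.94·0.9848 + 66.88·0.3163 = 103.8 lb
LOI: 372.8·0.002000 + 77.71·0.02350 + 34.48·0.001100 + 83.94·0.01520 + 66.88·0.04970 + 90.43·0.002000 = 7.390 lb
Glass mass = batch − LOI = 726.2 − 7.390 = 718.8 lb (= the summed oxide contributions)
each oxide over glass, ×100, is wt %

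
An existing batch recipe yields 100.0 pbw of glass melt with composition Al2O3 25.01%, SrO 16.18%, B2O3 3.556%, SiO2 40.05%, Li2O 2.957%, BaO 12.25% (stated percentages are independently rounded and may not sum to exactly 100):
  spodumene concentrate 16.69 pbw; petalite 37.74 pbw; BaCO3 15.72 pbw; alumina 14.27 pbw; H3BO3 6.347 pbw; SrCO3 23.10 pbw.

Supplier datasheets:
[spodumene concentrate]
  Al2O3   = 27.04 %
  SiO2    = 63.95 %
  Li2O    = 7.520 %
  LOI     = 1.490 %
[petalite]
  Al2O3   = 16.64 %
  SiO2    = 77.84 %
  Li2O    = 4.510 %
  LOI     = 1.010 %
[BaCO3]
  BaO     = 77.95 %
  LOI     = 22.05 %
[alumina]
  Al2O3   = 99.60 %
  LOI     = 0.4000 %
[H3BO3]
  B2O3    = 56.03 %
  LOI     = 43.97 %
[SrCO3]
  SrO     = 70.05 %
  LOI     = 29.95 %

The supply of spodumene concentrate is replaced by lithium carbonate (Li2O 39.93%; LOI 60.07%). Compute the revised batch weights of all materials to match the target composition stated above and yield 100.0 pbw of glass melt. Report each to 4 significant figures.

Revised batch per 100.0 pbw glass melt:
  lithium carbonate: 1.594 pbw
  petalite: 51.45 pbw
  BaCO3: 15.72 pbw
  alumina: 16.51 pbw
  H3BO3: 6.347 pbw
  SrCO3: 23.10 pbw
Total batch = 114.7 pbw; LOI loss = 14.72 pbw

In-progress results are shown, with 4-significant-digit rounding, across the worked steps. Each numeric step runs at exact precision through every step — each reported number carries a single rounding. The derived quantities are computed at full precision (net glass mass, the six compositions, ignition loss, yield, totals) from the batch weights per 100.0 pbw of glass, as they appear in either problem or answer.
The oxide mass targets at 100.0 pbw glass melt:
  Al2O3: 25.01% × 100.0 = 25.01 pbw
  SrO: 16.18% × 100.0 = 16.18 pbw
  B2O3: 3.556% × 100.0 = 3.556 pbw
  SiO2: 40.05% × 100.0 = 40.05 pbw
  Li2O: 2.957% × 100.0 = 2.957 pbw
  BaO: 12.25% × 100.0 = 12.25 pbw
Oxide-by-oxide audit applying the batch weights above, versus the basis set out (sums match the target masses once rounding is allowed for):
  Al2O3: 51.45·0.1664 + 16.51·0.9960 = 25.01 pbw (target 25.01 pbw)
  SrO: 23.10·0.7005 = 16.18 pbw (target 16.18 pbw)
  B2O3: 6.347·0.5603 = 3.556 pbw (target 3.556 pbw)
  SiO2: 51.45·0.7784 = 40.05 pbw (target 40.05 pbw)
  Li2O: 1.594·0.3993 + 51.45·0.04510 = 2.957 pbw (target 2.957 pbw)
  BaO: 15.72·0.7795 = 12.25 pbw (target 12.25 pbw)
Consistency of the glass mass: net batch after ignition = 100.0 pbw (the targets, summed, come to 100.0 pbw; against the stated basis, 100.0 pbw — gaps are rounding artifacts).
Batch total: Σ batch = 114.7 pbw; ignition loss, Σ(batch × LOI) = 14.72 pbw; yield: glass divided by total = 87.17%.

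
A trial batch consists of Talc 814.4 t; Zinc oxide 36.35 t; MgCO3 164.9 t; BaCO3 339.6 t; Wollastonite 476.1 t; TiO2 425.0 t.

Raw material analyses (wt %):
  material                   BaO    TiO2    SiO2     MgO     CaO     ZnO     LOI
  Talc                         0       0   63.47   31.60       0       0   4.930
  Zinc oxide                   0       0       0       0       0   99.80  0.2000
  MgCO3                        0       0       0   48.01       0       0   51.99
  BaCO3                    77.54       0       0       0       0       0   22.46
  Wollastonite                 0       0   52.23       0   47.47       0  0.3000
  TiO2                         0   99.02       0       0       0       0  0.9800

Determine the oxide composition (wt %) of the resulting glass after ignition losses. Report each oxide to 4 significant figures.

Glass mass = 2049 t (batch 2256 − LOI 207.8).
Composition: BaO 12.85%, TiO2 20.54%, SiO2 37.37%, MgO 16.43%, CaO 11.03%, ZnO 1.771%

Working values are printed, with 4-significant-figure rounding, in the working — the whole derivation maintains exact precision through every step. Each reported result takes a single rounding. All derived quantities, including ignition loss, totals, glass mass, six oxide percentages, the yield, are recomputed using the weight values at 2049 t of glass in full float precision, exactly as shown in either problem or answer.
Oxide-by-oxide delivered mass:
  BaO: 339.6·0.7754 = 263.3 t
  TiO2: 425.0·0.9902 = 420.8 t
  SiO2: 814.4·0.6347 + 476.1·0.5223 = 765.6 t
  MgO: 814.4·0.3160 + 164.9·0.4801 = 336.5 t
  CaO: 476.1·0.4747 = 226.0 t
  ZnO: 36.35·0.9980 = 36.28 t
LOI: 814.4·0.04930 + 36.35·0.002000 + 164.9·0.5199 + 339.6·0.2246 + 476.1·0.003000 + 425.0·0.009800 = 207.8 t
Resulting glass, batch − LOI: 2256 − 207.8 = 2049 t (matching Σ of the oxides)
wt %: oxide over glass, times 100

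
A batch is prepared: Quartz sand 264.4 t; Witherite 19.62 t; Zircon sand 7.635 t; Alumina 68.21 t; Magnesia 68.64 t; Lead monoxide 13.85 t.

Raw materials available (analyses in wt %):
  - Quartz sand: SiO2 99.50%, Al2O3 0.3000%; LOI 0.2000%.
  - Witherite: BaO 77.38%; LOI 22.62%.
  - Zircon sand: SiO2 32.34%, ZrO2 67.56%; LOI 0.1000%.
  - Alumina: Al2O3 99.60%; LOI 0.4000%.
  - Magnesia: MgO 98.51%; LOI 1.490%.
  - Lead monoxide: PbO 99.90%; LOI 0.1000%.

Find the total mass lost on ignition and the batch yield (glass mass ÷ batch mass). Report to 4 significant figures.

LOI loss = 6.284 t; glass = 436.1 t; yield = 98.58%

All internal work runs at exact precision from start to finish. In-progress results are displayed, rounded to 4 significant figures, on the page; exactly one rounding lands on each reported result — all derived quantities are recomputed from the batch weights per 436.1 t of glass at full precision (ignition loss, net glass mass, yield, totals, the six compositions), as given in the problem or answer text.
Per-material ignition loss:
  Quartz sand: 264.4 × 0.002000 = 0.5288 t
  Witherite: 19.62 × 0.2262 = 4.438 t
  Zircon sand: 7.635 × 0.001000 = 0.007635 t
  Alumina: 68.21 × 0.004000 = 0.2728 t
  Magnesia: 68.64 × 0.01490 = 1.023 t
  Lead monoxide: 13.85 × 0.001000 = 0.01385 t
Total LOI = 6.284 t
Glass = batch − LOI = 442.4 − 6.284 = 436.1 t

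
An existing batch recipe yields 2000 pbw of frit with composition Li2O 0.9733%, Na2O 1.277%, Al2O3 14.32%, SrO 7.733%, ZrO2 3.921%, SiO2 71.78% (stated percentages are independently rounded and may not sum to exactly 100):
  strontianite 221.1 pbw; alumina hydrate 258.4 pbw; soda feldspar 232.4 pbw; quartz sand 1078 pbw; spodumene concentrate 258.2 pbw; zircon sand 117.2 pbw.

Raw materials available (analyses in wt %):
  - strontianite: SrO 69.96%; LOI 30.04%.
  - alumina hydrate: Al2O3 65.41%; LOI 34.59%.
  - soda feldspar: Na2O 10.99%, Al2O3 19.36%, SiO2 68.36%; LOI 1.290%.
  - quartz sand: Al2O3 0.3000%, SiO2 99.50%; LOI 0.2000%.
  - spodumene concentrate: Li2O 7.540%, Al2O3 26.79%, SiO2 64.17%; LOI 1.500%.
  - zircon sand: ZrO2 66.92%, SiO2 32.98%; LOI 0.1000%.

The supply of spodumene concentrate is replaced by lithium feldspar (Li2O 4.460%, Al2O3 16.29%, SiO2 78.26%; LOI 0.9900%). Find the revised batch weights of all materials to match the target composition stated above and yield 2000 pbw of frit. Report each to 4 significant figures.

The working math maintains exact precision in every operation; intermediates are displayed rounded to four significant figures within the worked lines. Exactly one rounding lands on every reported figure — all derived quantities (totals, six oxide percentages, LOI, glass mass, the yield) are rebuilt in full float precision from the weighed amounts at 2000 pbw of glass precisely as stated by the problem or answer text.
Oxide-by-oxide targets in 2000 pbw frit:
  Li2O: 0.9733% × 2000 = 19.47 pbw
  Na2O: 1.277% × 2000 = 25.54 pbw
  Al2O3: 14.32% × 2000 = 286.4 pbw
  SrO: 7.733% × 2000 = 154.7 pbw
  ZrO2: 3.921% × 2000 = 78.42 pbw
  SiO2: 71.78% × 2000 = 1436 pbw
Sums-versus-targets review given the weights on record, for the quoted basis mass (every target is met by its sum up to rounding of the answer):
  Li2O: 436.5·0.04460 = 19.47 pbw (target 19.47 pbw)
  Na2O: 232.4·0.1099 = 25.54 pbw (target 25.54 pbw)
  Al2O3: 256.2·0.6541 + 232.4·0.1936 + 901.0·0.003000 + 436.5·0.1629 = 286.4 pbw (target 286.4 pbw)
  SrO: 221.1·0.6996 = 154.7 pbw (target 154.7 pbw)
  ZrO2: 117.2·0.6692 = 78.43 pbw (target 78.42 pbw)
  SiO2: 232.4·0.6836 + 901.0·0.9950 + 436.5·0.7826 + 117.2·0.3298 = 1436 pbw (target 1436 pbw)
Mass balance on the glass: Σ batch − LOI loss = 2000 pbw (targets for the oxides total 2000 pbw; basis as stated: 2000 pbw — rounding explains the deltas).
Total batch = Σ batch = 2164 pbw; ignition loss, Σ(batch × LOI) = 164.3 pbw; yield = glass ÷ total batch = 92.41%.

Revised batch per 2000 pbw frit:
  strontianite: 221.1 pbw
  alumina hydrate: 256.2 pbw
  soda feldspar: 232.4 pbw
  quartz sand: 901.0 pbw
  lithium feldspar: 436.5 pbw
  zircon sand: 117.2 pbw
Total batch = 2164 pbw; LOI loss = 164.3 pbw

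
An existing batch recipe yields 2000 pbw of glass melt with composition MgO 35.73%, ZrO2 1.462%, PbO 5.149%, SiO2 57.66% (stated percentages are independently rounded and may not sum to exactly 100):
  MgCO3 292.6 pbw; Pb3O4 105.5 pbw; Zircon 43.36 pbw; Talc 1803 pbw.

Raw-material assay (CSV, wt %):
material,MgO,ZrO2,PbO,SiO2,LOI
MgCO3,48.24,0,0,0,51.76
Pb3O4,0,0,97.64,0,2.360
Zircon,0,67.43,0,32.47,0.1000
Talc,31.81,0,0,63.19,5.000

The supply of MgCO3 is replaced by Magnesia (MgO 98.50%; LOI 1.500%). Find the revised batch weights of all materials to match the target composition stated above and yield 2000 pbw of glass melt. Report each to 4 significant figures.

Revised batch per 2000 pbw glass melt:
  Magnesia: 143.3 pbw
  Pb3O4: 105.5 pbw
  Zircon: 43.36 pbw
  Talc: 1803 pbw
Total batch = 2095 pbw; LOI loss = 94.83 pbw

In-progress results are displayed (rounded to 4 significant digits) in the printout. All internal work carries full precision through the solve. Each reported result is rounded only once. All derived quantities, including the four compositions, net glass mass, totals, the yield, ignition loss, are computed from the weighed amounts at 2000 pbw of glass at exact precision as they appear in the problem or answer text.
Target masses of each oxide per 2000 pbw glass melt:
  MgO: 35.73% × 2000 = 714.6 pbw
  ZrO2: 1.462% × 2000 = 29.24 pbw
  PbO: 5.149% × 2000 = 103.0 pbw
  SiO2: 57.66% × 2000 = 1153 pbw
Oxide-by-oxide audit using the reported weights, on the stated basis (each sum matches its target mass up to rounding of the answer):
  MgO: 143.3·0.9850 + 1803·0.3181 = 714.7 pbw (target 714.6 pbw)
  ZrO2: 43.36·0.6743 = 29.24 pbw (target 29.24 pbw)
  PbO: 105.5·0.9764 = 103.0 pbw (target 103.0 pbw)
  SiO2: 43.36·0.3247 + 1803·0.6319 = 1153 pbw (target 1153 pbw)
Auditing the glass mass value: batch total minus LOI = 2000 pbw (the Σ of target masses is 2000 pbw; with the basis standing at 2000 pbw — rounding explains the deltas).
Whole-batch sum: Σ batch = 2095 pbw; the LOI term Σ batch·LOI equals 94.83 pbw; glass ÷ batch gives a yield of 95.47%.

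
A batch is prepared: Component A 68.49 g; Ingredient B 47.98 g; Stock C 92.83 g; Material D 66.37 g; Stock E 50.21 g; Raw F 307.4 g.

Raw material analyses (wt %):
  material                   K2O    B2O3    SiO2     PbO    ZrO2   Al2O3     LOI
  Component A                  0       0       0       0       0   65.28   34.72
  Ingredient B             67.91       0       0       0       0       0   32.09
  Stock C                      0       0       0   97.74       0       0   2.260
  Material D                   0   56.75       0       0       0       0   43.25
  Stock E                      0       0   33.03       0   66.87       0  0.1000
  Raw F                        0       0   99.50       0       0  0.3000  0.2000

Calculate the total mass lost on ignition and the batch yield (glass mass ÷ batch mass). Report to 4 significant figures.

Each numeric step runs at exact precision in all steps. The intermediate values are shown, rounded to 4 significant digits, on the page. Every reported figure takes just one rounding. Derived quantities (the yield, the six compositions, ignition loss, glass mass, the totals) are re-derived in exact precision from the batch weights on 562.6 g of glass, exactly as printed in either problem or answer.
LOI of each material in turn:
  Component A: 68.49 × 0.3472 = 23.78 g
  Ingredient B: 47.98 × 0.3209 = 15.40 g
  Stock C: 92.83 × 0.02260 = 2.098 g
  Material D: 66.37 × 0.4325 = 28.71 g
  Stock E: 50.21 × 0.001000 = 0.05021 g
  Raw F: 307.4 × 0.002000 = 0.6148 g
Total LOI = 70.64 g
Glass = batch − LOI = 633.3 − 70.64 = 562.6 g

LOI loss = 70.64 g; glass = 562.6 g; yield = 88.84%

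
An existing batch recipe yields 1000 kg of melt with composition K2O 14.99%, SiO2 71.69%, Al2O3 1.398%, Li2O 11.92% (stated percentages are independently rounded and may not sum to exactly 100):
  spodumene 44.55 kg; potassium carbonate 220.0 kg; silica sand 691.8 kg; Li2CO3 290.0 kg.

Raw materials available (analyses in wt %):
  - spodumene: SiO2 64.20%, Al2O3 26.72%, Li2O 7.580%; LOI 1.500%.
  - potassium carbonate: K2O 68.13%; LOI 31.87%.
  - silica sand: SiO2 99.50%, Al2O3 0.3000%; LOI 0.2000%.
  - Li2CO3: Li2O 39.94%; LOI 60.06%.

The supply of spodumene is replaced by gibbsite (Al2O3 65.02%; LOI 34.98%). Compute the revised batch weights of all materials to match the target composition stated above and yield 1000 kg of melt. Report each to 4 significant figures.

Working values are displayed with 4-significant-figure rounding within the worked lines — full float precision is carried throughout — every reported value undergoes a single rounding. The derived quantities (four oxide percentages, the yield, the totals, net glass mass, ignition loss) are recomputed at exact precision from the weighed amounts for 1000 kg of glass, as they appear in problem or answer.
Oxide mass targets, per 1000 kg melt:
  K2O: 14.99% × 1000 = 149.9 kg
  SiO2: 71.69% × 1000 = 716.9 kg
  Al2O3: 1.398% × 1000 = 13.98 kg
  Li2O: 11.92% × 1000 = 119.2 kg
Checking each oxide sum per the reported batch figures, on the stated basis (every target is met by its sum modulo rounding of the values):
  K2O: 220.0·0.6813 = 149.9 kg (target 149.9 kg)
  SiO2: 720.5·0.9950 = 716.9 kg (target 716.9 kg)
  Al2O3: 18.18·0.6502 + 720.5·0.003000 = 13.98 kg (target 13.98 kg)
  Li2O: 298.4·0.3994 = 119.2 kg (target 119.2 kg)
Glass-mass bookkeeping: batch Σ − ignition loss = 999.9 kg (the Σ of target masses is 1000 kg; basis as stated: 1000 kg — differing by rounding only).
Whole-batch sum: Σ batch = 1257 kg; the LOI term Σ batch·LOI equals 257.1 kg; yield, glass over the total, = 79.55%.

Revised batch per 1000 kg melt:
  gibbsite: 18.18 kg
  potassium carbonate: 220.0 kg
  silica sand: 720.5 kg
  Li2CO3: 298.4 kg
Total batch = 1257 kg; LOI loss = 257.1 kg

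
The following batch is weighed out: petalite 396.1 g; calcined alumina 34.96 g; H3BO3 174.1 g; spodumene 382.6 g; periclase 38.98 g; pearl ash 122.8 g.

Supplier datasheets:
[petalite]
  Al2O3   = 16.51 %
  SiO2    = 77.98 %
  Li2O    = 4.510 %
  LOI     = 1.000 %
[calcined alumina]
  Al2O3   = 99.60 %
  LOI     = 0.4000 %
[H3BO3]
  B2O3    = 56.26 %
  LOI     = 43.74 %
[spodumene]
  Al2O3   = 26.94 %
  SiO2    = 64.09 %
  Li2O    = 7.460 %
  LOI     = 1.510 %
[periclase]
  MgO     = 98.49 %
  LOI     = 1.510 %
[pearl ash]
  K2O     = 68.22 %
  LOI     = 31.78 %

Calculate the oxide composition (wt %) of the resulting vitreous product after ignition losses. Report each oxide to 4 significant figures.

Glass mass = 1024 g (batch 1150 − LOI 125.6).
Composition: MgO 3.750%, Al2O3 19.85%, SiO2 54.12%, B2O3 9.566%, Li2O 4.532%, K2O 8.182%

Full float precision is maintained all the way through — working values are displayed (rounded to four significant figures) as written; every reported figure sees exactly one rounding — all derived quantities (the six compositions, net glass mass, the totals, LOI, yield) are computed starting from the weights at 1024 g of glass in exact precision exactly as shown in problem or answer.
Mass of each oxide from the mix:
  MgO: 38.98·0.9849 = 38.39 g
  Al2O3: 396.1·0.1651 + 34.96·0.9960 + 382.6·0.2694 = 203.3 g
  SiO2: 396.1·0.7798 + 382.6·0.6409 = 554.1 g
  B2O3: 174.1·0.5626 = 97.95 g
  Li2O: 396.1·0.04510 + 382.6·0.07460 = 46.41 g
  K2O: 122.8·0.6822 = 83.77 g
LOI: 396.1·0.01000 + 34.96·0.004000 + 174.1·0.4374 + 382.6·0.01510 + 38.98·0.01510 + 122.8·0.3178 = 125.6 g
Glass mass = batch − LOI = 1150 − 125.6 = 1024 g (the oxide masses sum to this)
percent by weight: oxide/glass ×100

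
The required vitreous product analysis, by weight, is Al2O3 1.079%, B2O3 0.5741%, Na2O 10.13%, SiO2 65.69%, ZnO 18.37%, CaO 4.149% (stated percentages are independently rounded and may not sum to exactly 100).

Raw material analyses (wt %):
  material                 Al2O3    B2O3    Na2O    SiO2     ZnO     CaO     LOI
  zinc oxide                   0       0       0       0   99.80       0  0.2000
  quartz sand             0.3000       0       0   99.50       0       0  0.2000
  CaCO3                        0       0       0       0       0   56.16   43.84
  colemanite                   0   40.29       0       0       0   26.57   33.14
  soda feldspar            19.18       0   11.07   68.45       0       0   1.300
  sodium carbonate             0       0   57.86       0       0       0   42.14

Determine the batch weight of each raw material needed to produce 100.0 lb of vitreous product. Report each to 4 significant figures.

Batch per 100.0 lb vitreous product:
  zinc oxide: 18.41 lb
  quartz sand: 62.83 lb
  CaCO3: 6.714 lb
  colemanite: 1.425 lb
  soda feldspar: 4.643 lb
  sodium carbonate: 16.62 lb
Total batch = 110.6 lb; LOI loss = 10.64 lb; yield = 90.38%

In-progress results are printed rounded to four significant figures alongside each step; every computation holds full float precision in all steps — a single rounding produces every reported number — derived quantities, including the yield, LOI, totals, glass mass, six oxide percentages, are computed using the weight values per 100.0 lb of glass in exact precision, precisely as stated by the problem or answer text.
Oxide mass targets, per 100.0 lb vitreous product:
  Al2O3: 1.079% × 100.0 = 1.079 lb
  B2O3: 0.5741% × 100.0 = 0.5741 lb
  Na2O: 10.13% × 100.0 = 10.13 lb
  SiO2: 65.69% × 100.0 = 65.69 lb
  ZnO: 18.37% × 100.0 = 18.37 lb
  CaO: 4.149% × 100.0 = 4.149 lb
Checking each oxide sum with the batch weights as given, at the basis given (summed amounts equal target values exact up to rounding of places):
  Al2O3: 62.83·0.003000 + 4.643·0.1918 = 1.079 lb (target 1.079 lb)
  B2O3: 1.425·0.4029 = 0.5741 lb (target 0.5741 lb)
  Na2O: 4.643·0.1107 + 16.62·0.5786 = 10.13 lb (target 10.13 lb)
  SiO2: 62.83·0.9950 + 4.643·0.6845 = 65.69 lb (target 65.69 lb)
  ZnO: 18.41·0.9980 = 18.37 lb (target 18.37 lb)
  CaO: 6.714·0.5616 + 1.425·0.2657 = 4.149 lb (target 4.149 lb)
Glass-mass closure: net batch after ignition = 100.0 lb (oxide target masses add up to 99.99 lb; basis as stated: 100.0 lb — gaps are rounding artifacts).
Whole-batch sum: Σ batch = 110.6 lb; the LOI term Σ batch·LOI equals 10.64 lb; glass ÷ batch gives a yield of 90.38%.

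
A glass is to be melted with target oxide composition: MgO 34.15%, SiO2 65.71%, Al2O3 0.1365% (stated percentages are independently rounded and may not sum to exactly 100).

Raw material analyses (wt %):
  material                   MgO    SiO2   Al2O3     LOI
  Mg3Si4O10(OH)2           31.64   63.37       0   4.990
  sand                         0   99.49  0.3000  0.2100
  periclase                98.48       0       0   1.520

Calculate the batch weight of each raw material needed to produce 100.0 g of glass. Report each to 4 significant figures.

Every computation carries full float precision at every stage. Rounding to four significant figures governs every intermediate as printed. A single rounding finalizes each reported result; all derived quantities are re-derived in full float precision (totals, yield, LOI, the three compositions, glass mass) from the weighed amounts per 100.0 g of glass, as they appear in problem or answer.
Oxide-by-oxide targets in 100.0 g glass:
  MgO: 34.15% × 100.0 = 34.15 g
  SiO2: 65.71% × 100.0 = 65.71 g
  Al2O3: 0.1365% × 100.0 = 0.1365 g
Oxide-by-oxide audit working from each reported weight, on the stated basis (sums match the target masses once rounding is allowed for):
  MgO: 32.26·0.3164 + 24.31·0.9848 = 34.15 g (target 34.15 g)
  SiO2: 32.26·0.6337 + 45.50·0.9949 = 65.71 g (target 65.71 g)
  Al2O3: 45.50·0.003000 = 0.1365 g (target 0.1365 g)
Glass-mass closure: Σ batch − LOI loss = 100.0 g (targets for the oxides total 100.0 g; stated basis 100.0 g — gaps are rounding artifacts).
Summing the batch: Σ batch = 102.1 g; ignition loss, Σ(batch × LOI) = 2.075 g; the yield ratio, glass ÷ batch: 97.97%.

Batch per 100.0 g glass:
  Mg3Si4O10(OH)2: 32.26 g
  sand: 45.50 g
  periclase: 24.31 g
Total batch = 102.1 g; LOI loss = 2.075 g; yield = 97.97%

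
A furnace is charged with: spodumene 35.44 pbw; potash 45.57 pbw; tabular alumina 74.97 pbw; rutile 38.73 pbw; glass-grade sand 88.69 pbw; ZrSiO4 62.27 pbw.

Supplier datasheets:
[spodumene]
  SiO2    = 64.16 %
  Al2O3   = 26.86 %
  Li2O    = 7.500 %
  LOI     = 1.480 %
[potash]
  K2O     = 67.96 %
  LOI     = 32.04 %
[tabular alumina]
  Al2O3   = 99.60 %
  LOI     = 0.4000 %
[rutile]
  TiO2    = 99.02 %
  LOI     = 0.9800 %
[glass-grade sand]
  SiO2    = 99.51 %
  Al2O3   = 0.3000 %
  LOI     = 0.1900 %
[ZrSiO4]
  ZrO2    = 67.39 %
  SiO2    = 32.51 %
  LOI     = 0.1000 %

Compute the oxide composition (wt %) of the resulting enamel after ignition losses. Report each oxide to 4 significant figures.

Glass mass = 329.6 pbw (batch 345.7 − LOI 16.04).
Composition: ZrO2 12.73%, SiO2 39.81%, Al2O3 25.62%, Li2O 0.8063%, K2O 9.395%, TiO2 11.63%

Full precision is held from first step to last; values along the way appear, rounded to four significant digits, between the steps. Every reported figure receives exactly one rounding. The derived quantities are recomputed from the weighed amounts at 329.6 pbw of glass at full precision (the totals, six oxide percentages, LOI, yield, net glass mass) exactly as printed in question or answer.
Oxide masses out of the charge:
  ZrO2: 62.27·0.6739 = 41.96 pbw
  SiO2: 35.44·0.6416 + 88.69·0.9951 + 62.27·0.3251 = 131.2 pbw
  Al2O3: 35.44·0.2686 + 74.97·0.9960 + 88.69·0.003000 = 84.46 pbw
  Li2O: 35.44·0.07500 = 2.658 pbw
  K2O: 45.57·0.6796 = 30.97 pbw
  TiO2: 38.73·0.9902 = 38.35 pbw
LOI: 35.44·0.01480 + 45.57·0.3204 + 74.97·0.004000 + 38.73·0.009800 + 88.69·0.001900 + 62.27·0.001000 = 16.04 pbw
Glass = total batch minus LOI = 345.7 − 16.04 = 329.6 pbw (the oxide masses sum to this)
each wt % is 100 × oxide ÷ glass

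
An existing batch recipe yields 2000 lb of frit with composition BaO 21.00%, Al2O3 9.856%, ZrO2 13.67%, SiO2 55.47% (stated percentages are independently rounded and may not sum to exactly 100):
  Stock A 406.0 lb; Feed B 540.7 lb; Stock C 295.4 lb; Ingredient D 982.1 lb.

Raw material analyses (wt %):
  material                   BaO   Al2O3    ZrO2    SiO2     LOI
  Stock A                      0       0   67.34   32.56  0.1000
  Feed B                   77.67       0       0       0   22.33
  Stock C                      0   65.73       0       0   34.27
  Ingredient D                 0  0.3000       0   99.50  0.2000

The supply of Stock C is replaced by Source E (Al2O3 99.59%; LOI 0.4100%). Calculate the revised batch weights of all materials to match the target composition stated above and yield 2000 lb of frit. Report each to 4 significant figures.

Revised batch per 2000 lb frit:
  Stock A: 406.0 lb
  Feed B: 540.7 lb
  Source E: 195.0 lb
  Ingredient D: 982.1 lb
Total batch = 2124 lb; LOI loss = 123.9 lb

In-progress results are displayed, with 4-significant-figure rounding, as written. Exact precision is held through the solve. Each reported number undergoes a single rounding. Derived quantities, including totals, net glass mass, the yield, LOI, four oxide percentages, are computed from the weighed amounts per 2000 lb of glass in full float precision exactly as shown in problem or answer.
Target oxide masses per 2000 lb frit:
  BaO: 21.00% × 2000 = 420.0 lb
  Al2O3: 9.856% × 2000 = 197.1 lb
  ZrO2: 13.67% × 2000 = 273.4 lb
  SiO2: 55.47% × 2000 = 1109 lb
A balance pass over the oxides, applying the batch weights above, relative to the basis at hand (every target is met by its sum exact up to rounding of places):
  BaO: 540.7·0.7767 = 420.0 lb (target 420.0 lb)
  Al2O3: 195.0·0.9959 + 982.1·0.003000 = 197.1 lb (target 197.1 lb)
  ZrO2: 406.0·0.6734 = 273.4 lb (target 273.4 lb)
  SiO2: 406.0·0.3256 + 982.1·0.9950 = 1109 lb (target 1109 lb)
Glass mass check: the batch minus its LOI: 2000 lb (summing oxide targets gives 2000 lb; with the basis standing at 2000 lb — gaps are rounding artifacts).
Total batch = Σ batch = 2124 lb; loss to ignition Σ batch·LOI = 123.9 lb; the yield ratio, glass ÷ batch: 94.17%.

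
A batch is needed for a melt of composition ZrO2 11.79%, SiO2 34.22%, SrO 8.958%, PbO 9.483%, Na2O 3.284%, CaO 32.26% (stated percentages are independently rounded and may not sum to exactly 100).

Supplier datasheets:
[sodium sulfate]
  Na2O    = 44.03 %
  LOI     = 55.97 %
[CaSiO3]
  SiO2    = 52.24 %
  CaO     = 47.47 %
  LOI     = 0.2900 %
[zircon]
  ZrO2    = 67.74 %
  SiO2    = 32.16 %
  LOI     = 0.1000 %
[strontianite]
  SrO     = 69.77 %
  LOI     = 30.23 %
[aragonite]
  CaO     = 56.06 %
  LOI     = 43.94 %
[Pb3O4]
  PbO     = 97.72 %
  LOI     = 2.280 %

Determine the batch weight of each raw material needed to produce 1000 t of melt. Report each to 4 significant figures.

Working values are printed with 4-significant-digit rounding in the printout — every computation carries full precision from start to finish — a single rounding produces each reported value; derived quantities (the totals, the yield, six oxide percentages, net glass mass, ignition loss) are recomputed in exact precision from the weighed amounts for 1000 t of glass as set out in question or answer.
Target masses of each oxide per 1000 t melt:
  ZrO2: 11.79% × 1000 = 117.9 t
  SiO2: 34.22% × 1000 = 342.2 t
  SrO: 8.958% × 1000 = 89.58 t
  PbO: 9.483% × 1000 = 94.83 t
  Na2O: 3.284% × 1000 = 32.84 t
  CaO: 32.26% × 1000 = 322.6 t
A balance pass over the oxides, on the weights just shown, per the basis as stated (sums match the target masses exact up to rounding of places):
  ZrO2: 174.0·0.6774 = 117.9 t (target 117.9 t)
  SiO2: 547.9·0.5224 + 174.0·0.3216 = 342.2 t (target 342.2 t)
  SrO: 128.4·0.6977 = 89.58 t (target 89.58 t)
  PbO: 97.04·0.9772 = 94.83 t (target 94.83 t)
  Na2O: 74.59·0.4403 = 32.84 t (target 32.84 t)
  CaO: 547.9·0.4747 + 111.5·0.5606 = 322.6 t (target 322.6 t)
Glass-mass sanity pass: batch total minus LOI = 999.9 t (the targets, summed, come to 1000 t; against the stated basis, 1000 t — any gap is answer rounding).
Total batch = Σ batch = 1133 t; LOI loss = Σ batch·LOI = 133.5 t; glass ÷ batch gives a yield of 88.22%.

Batch per 1000 t melt:
  sodium sulfate: 74.59 t
  CaSiO3: 547.9 t
  zircon: 174.0 t
  strontianite: 128.4 t
  aragonite: 111.5 t
  Pb3O4: 97.04 t
Total batch = 1133 t; LOI loss = 133.5 t; yield = 88.22%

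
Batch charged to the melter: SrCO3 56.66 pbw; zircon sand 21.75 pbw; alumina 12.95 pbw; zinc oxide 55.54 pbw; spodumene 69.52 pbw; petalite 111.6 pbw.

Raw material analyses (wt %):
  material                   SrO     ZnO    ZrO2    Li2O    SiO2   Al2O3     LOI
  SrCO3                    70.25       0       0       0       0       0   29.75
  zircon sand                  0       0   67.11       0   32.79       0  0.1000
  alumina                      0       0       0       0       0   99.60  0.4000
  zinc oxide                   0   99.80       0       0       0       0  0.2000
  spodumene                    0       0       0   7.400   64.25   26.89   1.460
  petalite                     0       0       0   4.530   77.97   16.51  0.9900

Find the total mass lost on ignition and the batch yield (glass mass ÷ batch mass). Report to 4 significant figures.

LOI loss = 19.16 pbw; glass = 308.9 pbw; yield = 94.16%

Intermediates are rounded off to 4 significant figures as shown — all arithmetic carries full float precision through every step. Each reported value is rounded once only; derived quantities are computed in full float precision (the yield, ignition loss, the totals, six oxide percentages, net glass mass) using the weight values at 308.9 pbw of glass as they appear in the question or the answer.
Each material's LOI contribution:
  SrCO3: 56.66 × 0.2975 = 16.86 pbw
  zircon sand: 21.75 × 0.001000 = 0.02175 pbw
  alumina: 12.95 × 0.004000 = 0.05180 pbw
  zinc oxide: 55.54 × 0.002000 = 0.1111 pbw
  spodumene: 69.52 × 0.01460 = 1.015 pbw
  petalite: 111.6 × 0.009900 = 1.105 pbw
Total LOI = 19.16 pbw
Glass = batch − LOI = 328.0 − 19.16 = 308.9 pbw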